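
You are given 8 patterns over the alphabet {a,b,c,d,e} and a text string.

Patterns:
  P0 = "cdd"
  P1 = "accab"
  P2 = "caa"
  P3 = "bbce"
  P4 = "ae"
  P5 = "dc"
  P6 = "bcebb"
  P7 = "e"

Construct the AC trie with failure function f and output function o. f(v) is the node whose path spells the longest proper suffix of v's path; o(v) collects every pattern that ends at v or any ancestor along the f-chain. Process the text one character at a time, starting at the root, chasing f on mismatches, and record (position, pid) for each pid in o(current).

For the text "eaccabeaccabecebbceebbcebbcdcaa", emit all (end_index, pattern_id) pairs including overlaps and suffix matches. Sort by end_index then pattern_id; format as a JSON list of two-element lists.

Build automaton:
Trie (insert patterns):
  n0 'ε': a→4 b→11 c→1 d→16 e→22
  n1 'c': a→9 d→2
  n2 'cd': d→3
  n3 'cdd': ·  [P0 ends]
  n4 'a': c→5 e→15
  n5 'ac': c→6
  n6 'acc': a→7
  n7 'acca': b→8
  n8 'accab': ·  [P1 ends]
  n9 'ca': a→10
  n10 'caa': ·  [P2 ends]
  n11 'b': b→12 c→18
  n12 'bb': c→13
  n13 'bbc': e→14
  n14 'bbce': ·  [P3 ends]
  n15 'ae': ·  [P4 ends]
  n16 'd': c→17
  n17 'dc': ·  [P5 ends]
  n18 'bc': e→19
  n19 'bce': b→20
  n20 'bceb': b→21
  n21 'bcebb': ·  [P6 ends]
  n22 'e': ·  [P7 ends]

Failure links (BFS by depth):
  n1('c'): parent n0 fail=0; on 'c' 0 → fail=0;  out ∅∪∅=∅
  n4('a'): parent n0 fail=0; on 'a' 0 → fail=0;  out ∅∪∅=∅
  n11('b'): parent n0 fail=0; on 'b' 0 → fail=0;  out ∅∪∅=∅
  n16('d'): parent n0 fail=0; on 'd' 0 → fail=0;  out ∅∪∅=∅
  n22('e'): parent n0 fail=0; on 'e' 0 → fail=0;  out {7}∪∅={7}
  n2('cd'): parent n1 fail=0; on 'd' 0 → fail=16;  out ∅∪∅=∅
  n5('ac'): parent n4 fail=0; on 'c' 0 → fail=1;  out ∅∪∅=∅
  n9('ca'): parent n1 fail=0; on 'a' 0 → fail=4;  out ∅∪∅=∅
  n12('bb'): parent n11 fail=0; on 'b' 0 → fail=11;  out ∅∪∅=∅
  n15('ae'): parent n4 fail=0; on 'e' 0 → fail=22;  out {4}∪{7}={4,7}
  n17('dc'): parent n16 fail=0; on 'c' 0 → fail=1;  out {5}∪∅={5}
  n18('bc'): parent n11 fail=0; on 'c' 0 → fail=1;  out ∅∪∅=∅
  n3('cdd'): parent n2 fail=16; on 'd' 16→0 → fail=16;  out {0}∪∅={0}
  n6('acc'): parent n5 fail=1; on 'c' 1→0 → fail=1;  out ∅∪∅=∅
  n10('caa'): parent n9 fail=4; on 'a' 4→0 → fail=4;  out {2}∪∅={2}
  n13('bbc'): parent n12 fail=11; on 'c' 11 → fail=18;  out ∅∪∅=∅
  n19('bce'): parent n18 fail=1; on 'e' 1→0 → fail=22;  out ∅∪{7}={7}
  n7('acca'): parent n6 fail=1; on 'a' 1 → fail=9;  out ∅∪∅=∅
  n14('bbce'): parent n13 fail=18; on 'e' 18 → fail=19;  out {3}∪{7}={3,7}
  n20('bceb'): parent n19 fail=22; on 'b' 22→0 → fail=11;  out ∅∪∅=∅
  n8('accab'): parent n7 fail=9; on 'b' 9→4→0 → fail=11;  out {1}∪∅={1}
  n21('bcebb'): parent n20 fail=11; on 'b' 11 → fail=12;  out {6}∪∅={6}

Run:
pos 0 'e': at 22  emit P7@[0:0]
pos 1 'a': at 4 (via fail)
pos 2 'c': at 5
pos 3 'c': at 6
pos 4 'a': at 7
pos 5 'b': at 8  emit P1@[1:5]
pos 6 'e': at 22 (via fail)  emit P7@[6:6]
pos 7 'a': at 4 (via fail)
pos 8 'c': at 5
pos 9 'c': at 6
pos 10 'a': at 7
pos 11 'b': at 8  emit P1@[7:11]
pos 12 'e': at 22 (via fail)  emit P7@[12:12]
pos 13 'c': at 1 (via fail)
pos 14 'e': at 22 (via fail)  emit P7@[14:14]
pos 15 'b': at 11 (via fail)
pos 16 'b': at 12
pos 17 'c': at 13
pos 18 'e': at 14  emit P3@[15:18],P7@[18:18]
pos 19 'e': at 22 (via fail)  emit P7@[19:19]
pos 20 'b': at 11 (via fail)
pos 21 'b': at 12
pos 22 'c': at 13
pos 23 'e': at 14  emit P3@[20:23],P7@[23:23]
pos 24 'b': at 20 (via fail)
pos 25 'b': at 21  emit P6@[21:25]
pos 26 'c': at 13 (via fail)
pos 27 'd': at 2 (via fail)
pos 28 'c': at 17 (via fail)  emit P5@[27:28]
pos 29 'a': at 9 (via fail)
pos 30 'a': at 10  emit P2@[28:30]

Result: [[0,7],[5,1],[6,7],[11,1],[12,7],[14,7],[18,3],[18,7],[19,7],[23,3],[23,7],[25,6],[28,5],[30,2]]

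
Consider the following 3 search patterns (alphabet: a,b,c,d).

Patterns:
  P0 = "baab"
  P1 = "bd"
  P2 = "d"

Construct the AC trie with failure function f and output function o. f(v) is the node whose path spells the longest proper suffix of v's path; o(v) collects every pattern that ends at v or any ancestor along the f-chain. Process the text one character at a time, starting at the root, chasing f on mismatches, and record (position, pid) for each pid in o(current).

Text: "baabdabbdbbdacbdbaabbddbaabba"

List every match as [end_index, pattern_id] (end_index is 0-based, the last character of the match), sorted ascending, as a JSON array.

Build automaton:
Trie nodes:
  n0 'ε': b→1 d→6
  n1 'b': a→2 d→5
  n2 'ba': a→3
  n3 'baa': b→4
  n4 'baab': ·  ←P0
  n5 'bd': ·  ←P1
  n6 'd': ·  ←P2

Failure links (BFS by depth):
  n1('b'): parent n0 fail=0; on 'b' 0 → fail=0;  out ∅∪∅=∅
  n6('d'): parent n0 fail=0; on 'd' 0 → fail=0;  out {2}∪∅={2}
  n2('ba'): parent n1 fail=0; on 'a' 0 → fail=0;  out ∅∪∅=∅
  n5('bd'): parent n1 fail=0; on 'd' 0 → fail=6;  out {1}∪{2}={1,2}
  n3('baa'): parent n2 fail=0; on 'a' 0 → fail=0;  out ∅∪∅=∅
  n4('baab'): parent n3 fail=0; on 'b' 0 → fail=1;  out {0}∪∅={0}

Text stream:
i=0 'b': node 0→1
i=1 'a': node 1→2
i=2 'a': node 2→3
i=3 'b': node 3→4  ** P0@[0:3]
i=4 'd': node 4→5 (via fail)  ** P1@[3:4],P2@[4:4]
i=5 'a': node 5→0 (via fail)
i=6 'b': node 0→1
i=7 'b': node 1→1 (via fail)
i=8 'd': node 1→5  ** P1@[7:8],P2@[8:8]
i=9 'b': node 5→1 (via fail)
i=10 'b': node 1→1 (via fail)
i=11 'd': node 1→5  ** P1@[10:11],P2@[11:11]
i=12 'a': node 5→0 (via fail)
i=13 'c': node 0→0
i=14 'b': node 0→1
i=15 'd': node 1→5  ** P1@[14:15],P2@[15:15]
i=16 'b': node 5→1 (via fail)
i=17 'a': node 1→2
i=18 'a': node 2→3
i=19 'b': node 3→4  ** P0@[16:19]
i=20 'b': node 4→1 (via fail)
i=21 'd': node 1→5  ** P1@[20:21],P2@[21:21]
i=22 'd': node 5→6 (via fail)  ** P2@[22:22]
i=23 'b': node 6→1 (via fail)
i=24 'a': node 1→2
i=25 'a': node 2→3
i=26 'b': node 3→4  ** P0@[23:26]
i=27 'b': node 4→1 (via fail)
i=28 'a': node 1→2

Result: [[3,0],[4,1],[4,2],[8,1],[8,2],[11,1],[11,2],[15,1],[15,2],[19,0],[21,1],[21,2],[22,2],[26,0]]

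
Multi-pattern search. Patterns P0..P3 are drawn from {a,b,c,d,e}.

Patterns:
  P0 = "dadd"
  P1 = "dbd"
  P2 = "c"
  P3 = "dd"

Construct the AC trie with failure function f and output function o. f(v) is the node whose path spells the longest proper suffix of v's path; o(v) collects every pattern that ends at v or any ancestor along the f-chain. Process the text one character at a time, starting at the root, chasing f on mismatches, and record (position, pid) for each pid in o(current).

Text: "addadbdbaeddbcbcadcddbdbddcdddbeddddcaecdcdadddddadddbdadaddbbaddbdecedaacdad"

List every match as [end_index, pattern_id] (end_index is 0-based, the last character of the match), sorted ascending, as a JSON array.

Construct AC machine:
Trie (insert patterns):
  0='ε' goto c→7 d→1
  1='d' goto a→2 b→5 d→8
  2='da' goto d→3
  3='dad' goto d→4
  4='dadd' goto ·  [P0 ends]
  5='db' goto d→6
  6='dbd' goto ·  [P1 ends]
  7='c' goto ·  [P2 ends]
  8='dd' goto ·  [P3 ends]

Failure links (BFS by depth):
  fail(1) 'd': from fail(0)=0 chase 'd': 0 ⇒ 0;  out=∅∪out(0)=∅
  fail(7) 'c': from fail(0)=0 chase 'c': 0 ⇒ 0;  out={2}∪out(0)={2}
  fail(2) 'da': from fail(1)=0 chase 'a': 0 ⇒ 0;  out=∅∪out(0)=∅
  fail(5) 'db': from fail(1)=0 chase 'b': 0 ⇒ 0;  out=∅∪out(0)=∅
  fail(8) 'dd': from fail(1)=0 chase 'd': 0 ⇒ 1;  out={3}∪out(1)={3}
  fail(3) 'dad': from fail(2)=0 chase 'd': 0 ⇒ 1;  out=∅∪out(1)=∅
  fail(6) 'dbd': from fail(5)=0 chase 'd': 0 ⇒ 1;  out={1}∪out(1)={1}
  fail(4) 'dadd': from fail(3)=1 chase 'd': 1 ⇒ 8;  out={0}∪out(8)={0,3}

Text stream:
pos 0 'a': at 0
pos 1 'd': at 1
pos 2 'd': at 8  → match P3@[1:2]
pos 3 'a': at 2 (via fail)
pos 4 'd': at 3
pos 5 'b': at 5 (via fail)
pos 6 'd': at 6  → match P1@[4:6]
pos 7 'b': at 5 (via fail)
pos 8 'a': at 0 (via fail)
pos 9 'e': at 0
pos 10 'd': at 1
pos 11 'd': at 8  → match P3@[10:11]
pos 12 'b': at 5 (via fail)
pos 13 'c': at 7 (via fail)  → match P2@[13:13]
pos 14 'b': at 0 (via fail)
pos 15 'c': at 7  → match P2@[15:15]
pos 16 'a': at 0 (via fail)
pos 17 'd': at 1
pos 18 'c': at 7 (via fail)  → match P2@[18:18]
pos 19 'd': at 1 (via fail)
pos 20 'd': at 8  → match P3@[19:20]
pos 21 'b': at 5 (via fail)
pos 22 'd': at 6  → match P1@[20:22]
pos 23 'b': at 5 (via fail)
pos 24 'd': at 6  → match P1@[22:24]
pos 25 'd': at 8 (via fail)  → match P3@[24:25]
pos 26 'c': at 7 (via fail)  → match P2@[26:26]
pos 27 'd': at 1 (via fail)
pos 28 'd': at 8  → match P3@[27:28]
pos 29 'd': at 8 (via fail)  → match P3@[28:29]
pos 30 'b': at 5 (via fail)
pos 31 'e': at 0 (via fail)
pos 32 'd': at 1
pos 33 'd': at 8  → match P3@[32:33]
pos 34 'd': at 8 (via fail)  → match P3@[33:34]
pos 35 'd': at 8 (via fail)  → match P3@[34:35]
pos 36 'c': at 7 (via fail)  → match P2@[36:36]
pos 37 'a': at 0 (via fail)
pos 38 'e': at 0
pos 39 'c': at 7  → match P2@[39:39]
pos 40 'd': at 1 (via fail)
pos 41 'c': at 7 (via fail)  → match P2@[41:41]
pos 42 'd': at 1 (via fail)
pos 43 'a': at 2
pos 44 'd': at 3
pos 45 'd': at 4  → match P0@[42:45],P3@[44:45]
pos 46 'd': at 8 (via fail)  → match P3@[45:46]
pos 47 'd': at 8 (via fail)  → match P3@[46:47]
pos 48 'd': at 8 (via fail)  → match P3@[47:48]
pos 49 'a': at 2 (via fail)
pos 50 'd': at 3
pos 51 'd': at 4  → match P0@[48:51],P3@[50:51]
pos 52 'd': at 8 (via fail)  → match P3@[51:52]
pos 53 'b': at 5 (via fail)
pos 54 'd': at 6  → match P1@[52:54]
pos 55 'a': at 2 (via fail)
pos 56 'd': at 3
pos 57 'a': at 2 (via fail)
pos 58 'd': at 3
pos 59 'd': at 4  → match P0@[56:59],P3@[58:59]
pos 60 'b': at 5 (via fail)
pos 61 'b': at 0 (via fail)
pos 62 'a': at 0
pos 63 'd': at 1
pos 64 'd': at 8  → match P3@[63:64]
pos 65 'b': at 5 (via fail)
pos 66 'd': at 6  → match P1@[64:66]
pos 67 'e': at 0 (via fail)
pos 68 'c': at 7  → match P2@[68:68]
pos 69 'e': at 0 (via fail)
pos 70 'd': at 1
pos 71 'a': at 2
pos 72 'a': at 0 (via fail)
pos 73 'c': at 7  → match P2@[73:73]
pos 74 'd': at 1 (via fail)
pos 75 'a': at 2
pos 76 'd': at 3

Matches: [[2,3],[6,1],[11,3],[13,2],[15,2],[18,2],[20,3],[22,1],[24,1],[25,3],[26,2],[28,3],[29,3],[33,3],[34,3],[35,3],[36,2],[39,2],[41,2],[45,0],[45,3],[46,3],[47,3],[48,3],[51,0],[51,3],[52,3],[54,1],[59,0],[59,3],[64,3],[66,1],[68,2],[73,2]]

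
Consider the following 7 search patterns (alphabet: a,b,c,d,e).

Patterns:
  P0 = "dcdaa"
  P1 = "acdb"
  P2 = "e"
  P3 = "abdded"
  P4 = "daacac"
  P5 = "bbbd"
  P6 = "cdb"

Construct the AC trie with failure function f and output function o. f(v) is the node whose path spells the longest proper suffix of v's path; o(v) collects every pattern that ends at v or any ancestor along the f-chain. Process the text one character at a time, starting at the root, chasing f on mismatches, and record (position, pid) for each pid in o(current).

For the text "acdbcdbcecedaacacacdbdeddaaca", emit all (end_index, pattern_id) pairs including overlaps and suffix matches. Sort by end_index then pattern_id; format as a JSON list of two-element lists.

Build automaton:
Trie (insert patterns):
  n0 'ε': a→6 b→21 c→25 d→1 e→10
  n1 'd': a→16 c→2
  n2 'dc': d→3
  n3 'dcd': a→4
  n4 'dcda': a→5
  n5 'dcdaa': ·  ←P0
  n6 'a': b→11 c→7
  n7 'ac': d→8
  n8 'acd': b→9
  n9 'acdb': ·  ←P1
  n10 'e': ·  ←P2
  n11 'ab': d→12
  n12 'abd': d→13
  n13 'abdd': e→14
  n14 'abdde': d→15
  n15 'abdded': ·  ←P3
  n16 'da': a→17
  n17 'daa': c→18
  n18 'daac': a→19
  n19 'daaca': c→20
  n20 'daacac': ·  ←P4
  n21 'b': b→22
  n22 'bb': b→23
  n23 'bbb': d→24
  n24 'bbbd': ·  ←P5
  n25 'c': d→26
  n26 'cd': b→27
  n27 'cdb': ·  ←P6

BFS fail/out derivation:
  n1('d'): parent n0 fail=0; on 'd' 0 → fail=0;  out ∅∪∅=∅
  n6('a'): parent n0 fail=0; on 'a' 0 → fail=0;  out ∅∪∅=∅
  n10('e'): parent n0 fail=0; on 'e' 0 → fail=0;  out {2}∪∅={2}
  n21('b'): parent n0 fail=0; on 'b' 0 → fail=0;  out ∅∪∅=∅
  n25('c'): parent n0 fail=0; on 'c' 0 → fail=0;  out ∅∪∅=∅
  n2('dc'): parent n1 fail=0; on 'c' 0 → fail=25;  out ∅∪∅=∅
  n7('ac'): parent n6 fail=0; on 'c' 0 → fail=25;  out ∅∪∅=∅
  n11('ab'): parent n6 fail=0; on 'b' 0 → fail=21;  out ∅∪∅=∅
  n16('da'): parent n1 fail=0; on 'a' 0 → fail=6;  out ∅∪∅=∅
  n22('bb'): parent n21 fail=0; on 'b' 0 → fail=21;  out ∅∪∅=∅
  n26('cd'): parent n25 fail=0; on 'd' 0 → fail=1;  out ∅∪∅=∅
  n3('dcd'): parent n2 fail=25; on 'd' 25 → fail=26;  out ∅∪∅=∅
  n8('acd'): parent n7 fail=25; on 'd' 25 → fail=26;  out ∅∪∅=∅
  n12('abd'): parent n11 fail=21; on 'd' 21→0 → fail=1;  out ∅∪∅=∅
  n17('daa'): parent n16 fail=6; on 'a' 6→0 → fail=6;  out ∅∪∅=∅
  n23('bbb'): parent n22 fail=21; on 'b' 21 → fail=22;  out ∅∪∅=∅
  n27('cdb'): parent n26 fail=1; on 'b' 1→0 → fail=21;  out {6}∪∅={6}
  n4('dcda'): parent n3 fail=26; on 'a' 26→1 → fail=16;  out ∅∪∅=∅
  n9('acdb'): parent n8 fail=26; on 'b' 26 → fail=27;  out {1}∪{6}={1,6}
  n13('abdd'): parent n12 fail=1; on 'd' 1→0 → fail=1;  out ∅∪∅=∅
  n18('daac'): parent n17 fail=6; on 'c' 6 → fail=7;  out ∅∪∅=∅
  n24('bbbd'): parent n23 fail=22; on 'd' 22→21→0 → fail=1;  out {5}∪∅={5}
  n5('dcdaa'): parent n4 fail=16; on 'a' 16 → fail=17;  out {0}∪∅={0}
  n14('abdde'): parent n13 fail=1; on 'e' 1→0 → fail=10;  out ∅∪{2}={2}
  n19('daaca'): parent n18 fail=7; on 'a' 7→25→0 → fail=6;  out ∅∪∅=∅
  n15('abdded'): parent n14 fail=10; on 'd' 10→0 → fail=1;  out {3}∪∅={3}
  n20('daacac'): parent n19 fail=6; on 'c' 6 → fail=7;  out {4}∪∅={4}

Run:
pos 0 'a': at 6
pos 1 'c': at 7
pos 2 'd': at 8
pos 3 'b': at 9  ** P1@[0:3],P6@[1:3]
pos 4 'c': at 25 (via fail)
pos 5 'd': at 26
pos 6 'b': at 27  ** P6@[4:6]
pos 7 'c': at 25 (via fail)
pos 8 'e': at 10 (via fail)  ** P2@[8:8]
pos 9 'c': at 25 (via fail)
pos 10 'e': at 10 (via fail)  ** P2@[10:10]
pos 11 'd': at 1 (via fail)
pos 12 'a': at 16
pos 13 'a': at 17
pos 14 'c': at 18
pos 15 'a': at 19
pos 16 'c': at 20  ** P4@[11:16]
pos 17 'a': at 6 (via fail)
pos 18 'c': at 7
pos 19 'd': at 8
pos 20 'b': at 9  ** P1@[17:20],P6@[18:20]
pos 21 'd': at 1 (via fail)
pos 22 'e': at 10 (via fail)  ** P2@[22:22]
pos 23 'd': at 1 (via fail)
pos 24 'd': at 1 (via fail)
pos 25 'a': at 16
pos 26 'a': at 17
pos 27 'c': at 18
pos 28 'a': at 19

Matches: [[3,1],[3,6],[6,6],[8,2],[10,2],[16,4],[20,1],[20,6],[22,2]]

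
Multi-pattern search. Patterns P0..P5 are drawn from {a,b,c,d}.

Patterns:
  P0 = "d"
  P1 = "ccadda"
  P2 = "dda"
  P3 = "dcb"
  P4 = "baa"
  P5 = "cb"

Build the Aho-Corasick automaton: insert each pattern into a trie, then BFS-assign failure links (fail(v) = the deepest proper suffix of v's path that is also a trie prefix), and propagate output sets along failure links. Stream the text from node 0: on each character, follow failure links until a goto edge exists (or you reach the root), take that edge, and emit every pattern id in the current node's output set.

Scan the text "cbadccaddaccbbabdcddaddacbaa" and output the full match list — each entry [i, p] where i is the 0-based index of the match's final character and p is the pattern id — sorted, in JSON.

Construct AC machine:
Trie (insert patterns):
  0='ε' goto b→12 c→2 d→1
  1='d' goto c→10 d→8  [P0 ends]
  2='c' goto b→15 c→3
  3='cc' goto a→4
  4='cca' goto d→5
  5='ccad' goto d→6
  6='ccadd' goto a→7
  7='ccadda' goto ·  [P1 ends]
  8='dd' goto a→9
  9='dda' goto ·  [P2 ends]
  10='dc' goto b→11
  11='dcb' goto ·  [P3 ends]
  12='b' goto a→13
  13='ba' goto a→14
  14='baa' goto ·  [P4 ends]
  15='cb' goto ·  [P5 ends]

Failure links (BFS by depth):
  n1('d'): parent n0 fail=0; on 'd' 0 → fail=0;  out {0}∪∅={0}
  n2('c'): parent n0 fail=0; on 'c' 0 → fail=0;  out ∅∪∅=∅
  n12('b'): parent n0 fail=0; on 'b' 0 → fail=0;  out ∅∪∅=∅
  n3('cc'): parent n2 fail=0; on 'c' 0 → fail=2;  out ∅∪∅=∅
  n8('dd'): parent n1 fail=0; on 'd' 0 → fail=1;  out ∅∪{0}={0}
  n10('dc'): parent n1 fail=0; on 'c' 0 → fail=2;  out ∅∪∅=∅
  n13('ba'): parent n12 fail=0; on 'a' 0 → fail=0;  out ∅∪∅=∅
  n15('cb'): parent n2 fail=0; on 'b' 0 → fail=12;  out {5}∪∅={5}
  n4('cca'): parent n3 fail=2; on 'a' 2→0 → fail=0;  out ∅∪∅=∅
  n9('dda'): parent n8 fail=1; on 'a' 1→0 → fail=0;  out {2}∪∅={2}
  n11('dcb'): parent n10 fail=2; on 'b' 2 → fail=15;  out {3}∪{5}={3,5}
  n14('baa'): parent n13 fail=0; on 'a' 0 → fail=0;  out {4}∪∅={4}
  n5('ccad'): parent n4 fail=0; on 'd' 0 → fail=1;  out ∅∪{0}={0}
  n6('ccadd'): parent n5 fail=1; on 'd' 1 → fail=8;  out ∅∪{0}={0}
  n7('ccadda'): parent n6 fail=8; on 'a' 8 → fail=9;  out {1}∪{2}={1,2}

Text stream:
pos 0 'c': at 2
pos 1 'b': at 15  → match P5@[0:1]
pos 2 'a': at 13 (fail-walked)
pos 3 'd': at 1 (fail-walked)  → match P0@[3:3]
pos 4 'c': at 10
pos 5 'c': at 3 (fail-walked)
pos 6 'a': at 4
pos 7 'd': at 5  → match P0@[7:7]
pos 8 'd': at 6  → match P0@[8:8]
pos 9 'a': at 7  → match P1@[4:9],P2@[7:9]
pos 10 'c': at 2 (fail-walked)
pos 11 'c': at 3
pos 12 'b': at 15 (fail-walked)  → match P5@[11:12]
pos 13 'b': at 12 (fail-walked)
pos 14 'a': at 13
pos 15 'b': at 12 (fail-walked)
pos 16 'd': at 1 (fail-walked)  → match P0@[16:16]
pos 17 'c': at 10
pos 18 'd': at 1 (fail-walked)  → match P0@[18:18]
pos 19 'd': at 8  → match P0@[19:19]
pos 20 'a': at 9  → match P2@[18:20]
pos 21 'd': at 1 (fail-walked)  → match P0@[21:21]
pos 22 'd': at 8  → match P0@[22:22]
pos 23 'a': at 9  → match P2@[21:23]
pos 24 'c': at 2 (fail-walked)
pos 25 'b': at 15  → match P5@[24:25]
pos 26 'a': at 13 (fail-walked)
pos 27 'a': at 14  → match P4@[25:27]

Matches: [[1,5],[3,0],[7,0],[8,0],[9,1],[9,2],[12,5],[16,0],[18,0],[19,0],[20,2],[21,0],[22,0],[23,2],[25,5],[27,4]]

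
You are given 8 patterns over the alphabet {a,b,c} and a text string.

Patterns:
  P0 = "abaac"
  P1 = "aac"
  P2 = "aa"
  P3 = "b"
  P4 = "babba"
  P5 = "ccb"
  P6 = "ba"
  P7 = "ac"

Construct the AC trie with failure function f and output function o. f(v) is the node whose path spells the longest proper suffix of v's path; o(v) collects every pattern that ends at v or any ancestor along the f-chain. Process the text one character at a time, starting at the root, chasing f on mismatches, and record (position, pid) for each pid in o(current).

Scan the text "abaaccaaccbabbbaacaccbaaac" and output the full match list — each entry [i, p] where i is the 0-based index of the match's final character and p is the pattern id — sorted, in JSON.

Build automaton:
Trie (insert patterns):
  n0 'ε': a→1 b→8 c→13
  n1 'a': a→6 b→2 c→16
  n2 'ab': a→3
  n3 'aba': a→4
  n4 'abaa': c→5
  n5 'abaac': ·  ←P0
  n6 'aa': c→7  ←P2
  n7 'aac': ·  ←P1
  n8 'b': a→9  ←P3
  n9 'ba': b→10  ←P6
  n10 'bab': b→11
  n11 'babb': a→12
  n12 'babba': ·  ←P4
  n13 'c': c→14
  n14 'cc': b→15
  n15 'ccb': ·  ←P5
  n16 'ac': ·  ←P7

BFS fail/out derivation:
  n1('a'): parent n0 fail=0; on 'a' 0 → fail=0;  out ∅∪∅=∅
  n8('b'): parent n0 fail=0; on 'b' 0 → fail=0;  out {3}∪∅={3}
  n13('c'): parent n0 fail=0; on 'c' 0 → fail=0;  out ∅∪∅=∅
  n2('ab'): parent n1 fail=0; on 'b' 0 → fail=8;  out ∅∪{3}={3}
  n6('aa'): parent n1 fail=0; on 'a' 0 → fail=1;  out {2}∪∅={2}
  n9('ba'): parent n8 fail=0; on 'a' 0 → fail=1;  out {6}∪∅={6}
  n14('cc'): parent n13 fail=0; on 'c' 0 → fail=13;  out ∅∪∅=∅
  n16('ac'): parent n1 fail=0; on 'c' 0 → fail=13;  out {7}∪∅={7}
  n3('aba'): parent n2 fail=8; on 'a' 8 → fail=9;  out ∅∪{6}={6}
  n7('aac'): parent n6 fail=1; on 'c' 1 → fail=16;  out {1}∪{7}={1,7}
  n10('bab'): parent n9 fail=1; on 'b' 1 → fail=2;  out ∅∪{3}={3}
  n15('ccb'): parent n14 fail=13; on 'b' 13→0 → fail=8;  out {5}∪{3}={3,5}
  n4('abaa'): parent n3 fail=9; on 'a' 9→1 → fail=6;  out ∅∪{2}={2}
  n11('babb'): parent n10 fail=2; on 'b' 2→8→0 → fail=8;  out ∅∪{3}={3}
  n5('abaac'): parent n4 fail=6; on 'c' 6 → fail=7;  out {0}∪{1,7}={0,1,7}
  n12('babba'): parent n11 fail=8; on 'a' 8 → fail=9;  out {4}∪{6}={4,6}

Run:
pos 0 'a': at 1
pos 1 'b': at 2  → match P3@[1:1]
pos 2 'a': at 3  → match P6@[1:2]
pos 3 'a': at 4  → match P2@[2:3]
pos 4 'c': at 5  → match P0@[0:4],P1@[2:4],P7@[3:4]
pos 5 'c': at 14 (via fail)
pos 6 'a': at 1 (via fail)
pos 7 'a': at 6  → match P2@[6:7]
pos 8 'c': at 7  → match P1@[6:8],P7@[7:8]
pos 9 'c': at 14 (via fail)
pos 10 'b': at 15  → match P3@[10:10],P5@[8:10]
pos 11 'a': at 9 (via fail)  → match P6@[10:11]
pos 12 'b': at 10  → match P3@[12:12]
pos 13 'b': at 11  → match P3@[13:13]
pos 14 'b': at 8 (via fail)  → match P3@[14:14]
pos 15 'a': at 9  → match P6@[14:15]
pos 16 'a': at 6 (via fail)  → match P2@[15:16]
pos 17 'c': at 7  → match P1@[15:17],P7@[16:17]
pos 18 'a': at 1 (via fail)
pos 19 'c': at 16  → match P7@[18:19]
pos 20 'c': at 14 (via fail)
pos 21 'b': at 15  → match P3@[21:21],P5@[19:21]
pos 22 'a': at 9 (via fail)  → match P6@[21:22]
pos 23 'a': at 6 (via fail)  → match P2@[22:23]
pos 24 'a': at 6 (via fail)  → match P2@[23:24]
pos 25 'c': at 7  → match P1@[23:25],P7@[24:25]

All matches (sorted): [[1,3],[2,6],[3,2],[4,0],[4,1],[4,7],[7,2],[8,1],[8,7],[10,3],[10,5],[11,6],[12,3],[13,3],[14,3],[15,6],[16,2],[17,1],[17,7],[19,7],[21,3],[21,5],[22,6],[23,2],[24,2],[25,1],[25,7]]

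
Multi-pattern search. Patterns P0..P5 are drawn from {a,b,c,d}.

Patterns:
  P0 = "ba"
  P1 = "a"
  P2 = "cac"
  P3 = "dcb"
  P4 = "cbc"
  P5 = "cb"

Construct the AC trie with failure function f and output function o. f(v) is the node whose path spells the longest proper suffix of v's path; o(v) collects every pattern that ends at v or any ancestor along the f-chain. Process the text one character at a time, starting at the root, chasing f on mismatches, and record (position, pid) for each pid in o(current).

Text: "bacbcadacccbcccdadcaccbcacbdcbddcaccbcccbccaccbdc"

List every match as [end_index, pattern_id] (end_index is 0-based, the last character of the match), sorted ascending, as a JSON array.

Construct AC machine:
Trie (insert patterns):
  0='ε' goto a→3 b→1 c→4 d→7
  1='b' goto a→2
  2='ba' goto ·  ←P0
  3='a' goto ·  ←P1
  4='c' goto a→5 b→10
  5='ca' goto c→6
  6='cac' goto ·  ←P2
  7='d' goto c→8
  8='dc' goto b→9
  9='dcb' goto ·  ←P3
  10='cb' goto c→11  ←P5
  11='cbc' goto ·  ←P4

BFS fail/out derivation:
  n1('b'): parent n0 fail=0; on 'b' 0 → fail=0;  out ∅∪∅=∅
  n3('a'): parent n0 fail=0; on 'a' 0 → fail=0;  out {1}∪∅={1}
  n4('c'): parent n0 fail=0; on 'c' 0 → fail=0;  out ∅∪∅=∅
  n7('d'): parent n0 fail=0; on 'd' 0 → fail=0;  out ∅∪∅=∅
  n2('ba'): parent n1 fail=0; on 'a' 0 → fail=3;  out {0}∪{1}={0,1}
  n5('ca'): parent n4 fail=0; on 'a' 0 → fail=3;  out ∅∪{1}={1}
  n8('dc'): parent n7 fail=0; on 'c' 0 → fail=4;  out ∅∪∅=∅
  n10('cb'): parent n4 fail=0; on 'b' 0 → fail=1;  out {5}∪∅={5}
  n6('cac'): parent n5 fail=3; on 'c' 3→0 → fail=4;  out {2}∪∅={2}
  n9('dcb'): parent n8 fail=4; on 'b' 4 → fail=10;  out {3}∪{5}={3,5}
  n11('cbc'): parent n10 fail=1; on 'c' 1→0 → fail=4;  out {4}∪∅={4}

Scan:
[0] read 'b'  n0⇒n1
[1] read 'a'  n1⇒n2  emit P0@[0:1],P1@[1:1]
[2] read 'c'  n2⇒n4 ·f
[3] read 'b'  n4⇒n10  emit P5@[2:3]
[4] read 'c'  n10⇒n11  emit P4@[2:4]
[5] read 'a'  n11⇒n5 ·f  emit P1@[5:5]
[6] read 'd'  n5⇒n7 ·f
[7] read 'a'  n7⇒n3 ·f  emit P1@[7:7]
[8] read 'c'  n3⇒n4 ·f
[9] read 'c'  n4⇒n4 ·f
[10] read 'c'  n4⇒n4 ·f
[11] read 'b'  n4⇒n10  emit P5@[10:11]
[12] read 'c'  n10⇒n11  emit P4@[10:12]
[13] read 'c'  n11⇒n4 ·f
[14] read 'c'  n4⇒n4 ·f
[15] read 'd'  n4⇒n7 ·f
[16] read 'a'  n7⇒n3 ·f  emit P1@[16:16]
[17] read 'd'  n3⇒n7 ·f
[18] read 'c'  n7⇒n8
[19] read 'a'  n8⇒n5 ·f  emit P1@[19:19]
[20] read 'c'  n5⇒n6  emit P2@[18:20]
[21] read 'c'  n6⇒n4 ·f
[22] read 'b'  n4⇒n10  emit P5@[21:22]
[23] read 'c'  n10⇒n11  emit P4@[21:23]
[24] read 'a'  n11⇒n5 ·f  emit P1@[24:24]
[25] read 'c'  n5⇒n6  emit P2@[23:25]
[26] read 'b'  n6⇒n10 ·f  emit P5@[25:26]
[27] read 'd'  n10⇒n7 ·f
[28] read 'c'  n7⇒n8
[29] read 'b'  n8⇒n9  emit P3@[27:29],P5@[28:29]
[30] read 'd'  n9⇒n7 ·f
[31] read 'd'  n7⇒n7 ·f
[32] read 'c'  n7⇒n8
[33] read 'a'  n8⇒n5 ·f  emit P1@[33:33]
[34] read 'c'  n5⇒n6  emit P2@[32:34]
[35] read 'c'  n6⇒n4 ·f
[36] read 'b'  n4⇒n10  emit P5@[35:36]
[37] read 'c'  n10⇒n11  emit P4@[35:37]
[38] read 'c'  n11⇒n4 ·f
[39] read 'c'  n4⇒n4 ·f
[40] read 'b'  n4⇒n10  emit P5@[39:40]
[41] read 'c'  n10⇒n11  emit P4@[39:41]
[42] read 'c'  n11⇒n4 ·f
[43] read 'a'  n4⇒n5  emit P1@[43:43]
[44] read 'c'  n5⇒n6  emit P2@[42:44]
[45] read 'c'  n6⇒n4 ·f
[46] read 'b'  n4⇒n10  emit P5@[45:46]
[47] read 'd'  n10⇒n7 ·f
[48] read 'c'  n7⇒n8

Matches: [[1,0],[1,1],[3,5],[4,4],[5,1],[7,1],[11,5],[12,4],[16,1],[19,1],[20,2],[22,5],[23,4],[24,1],[25,2],[26,5],[29,3],[29,5],[33,1],[34,2],[36,5],[37,4],[40,5],[41,4],[43,1],[44,2],[46,5]]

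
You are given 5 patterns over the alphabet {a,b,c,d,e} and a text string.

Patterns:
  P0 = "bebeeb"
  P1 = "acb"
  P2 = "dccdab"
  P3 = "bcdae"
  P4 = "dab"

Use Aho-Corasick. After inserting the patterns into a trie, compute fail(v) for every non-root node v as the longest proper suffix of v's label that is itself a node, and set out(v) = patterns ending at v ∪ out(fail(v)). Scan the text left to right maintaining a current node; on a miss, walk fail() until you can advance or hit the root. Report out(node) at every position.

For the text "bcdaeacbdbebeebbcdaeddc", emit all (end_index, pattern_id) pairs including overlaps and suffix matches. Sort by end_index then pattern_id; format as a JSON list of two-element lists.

Construct AC machine:
Trie (insert patterns):
  0='ε' goto a→7 b→1 d→10
  1='b' goto c→16 e→2
  2='be' goto b→3
  3='beb' goto e→4
  4='bebe' goto e→5
  5='bebee' goto b→6
  6='bebeeb' goto ·  ←P0
  7='a' goto c→8
  8='ac' goto b→9
  9='acb' goto ·  ←P1
  10='d' goto a→20 c→11
  11='dc' goto c→12
  12='dcc' goto d→13
  13='dccd' goto a→14
  14='dccda' goto b→15
  15='dccdab' goto ·  ←P2
  16='bc' goto d→17
  17='bcd' goto a→18
  18='bcda' goto e→19
  19='bcdae' goto ·  ←P3
  20='da' goto b→21
  21='dab' goto ·  ←P4

Failure links (BFS by depth):
  n1('b'): parent n0 fail=0; on 'b' 0 → fail=0;  out ∅∪∅=∅
  n7('a'): parent n0 fail=0; on 'a' 0 → fail=0;  out ∅∪∅=∅
  n10('d'): parent n0 fail=0; on 'd' 0 → fail=0;  out ∅∪∅=∅
  n2('be'): parent n1 fail=0; on 'e' 0 → fail=0;  out ∅∪∅=∅
  n8('ac'): parent n7 fail=0; on 'c' 0 → fail=0;  out ∅∪∅=∅
  n11('dc'): parent n10 fail=0; on 'c' 0 → fail=0;  out ∅∪∅=∅
  n16('bc'): parent n1 fail=0; on 'c' 0 → fail=0;  out ∅∪∅=∅
  n20('da'): parent n10 fail=0; on 'a' 0 → fail=7;  out ∅∪∅=∅
  n3('beb'): parent n2 fail=0; on 'b' 0 → fail=1;  out ∅∪∅=∅
  n9('acb'): parent n8 fail=0; on 'b' 0 → fail=1;  out {1}∪∅={1}
  n12('dcc'): parent n11 fail=0; on 'c' 0 → fail=0;  out ∅∪∅=∅
  n17('bcd'): parent n16 fail=0; on 'd' 0 → fail=10;  out ∅∪∅=∅
  n21('dab'): parent n20 fail=7; on 'b' 7→0 → fail=1;  out {4}∪∅={4}
  n4('bebe'): parent n3 fail=1; on 'e' 1 → fail=2;  out ∅∪∅=∅
  n13('dccd'): parent n12 fail=0; on 'd' 0 → fail=10;  out ∅∪∅=∅
  n18('bcda'): parent n17 fail=10; on 'a' 10 → fail=20;  out ∅∪∅=∅
  n5('bebee'): parent n4 fail=2; on 'e' 2→0 → fail=0;  out ∅∪∅=∅
  n14('dccda'): parent n13 fail=10; on 'a' 10 → fail=20;  out ∅∪∅=∅
  n19('bcdae'): parent n18 fail=20; on 'e' 20→7→0 → fail=0;  out {3}∪∅={3}
  n6('bebeeb'): parent n5 fail=0; on 'b' 0 → fail=1;  out {0}∪∅={0}
  n15('dccdab'): parent n14 fail=20; on 'b' 20 → fail=21;  out {2}∪{4}={2,4}

Text stream:
[0] read 'b'  n0⇒n1
[1] read 'c'  n1⇒n16
[2] read 'd'  n16⇒n17
[3] read 'a'  n17⇒n18
[4] read 'e'  n18⇒n19  emit P3@[0:4]
[5] read 'a'  n19⇒n7 (fail-walked)
[6] read 'c'  n7⇒n8
[7] read 'b'  n8⇒n9  emit P1@[5:7]
[8] read 'd'  n9⇒n10 (fail-walked)
[9] read 'b'  n10⇒n1 (fail-walked)
[10] read 'e'  n1⇒n2
[11] read 'b'  n2⇒n3
[12] read 'e'  n3⇒n4
[13] read 'e'  n4⇒n5
[14] read 'b'  n5⇒n6  emit P0@[9:14]
[15] read 'b'  n6⇒n1 (fail-walked)
[16] read 'c'  n1⇒n16
[17] read 'd'  n16⇒n17
[18] read 'a'  n17⇒n18
[19] read 'e'  n18⇒n19  emit P3@[15:19]
[20] read 'd'  n19⇒n10 (fail-walked)
[21] read 'd'  n10⇒n10 (fail-walked)
[22] read 'c'  n10⇒n11

Matches: [[4,3],[7,1],[14,0],[19,3]]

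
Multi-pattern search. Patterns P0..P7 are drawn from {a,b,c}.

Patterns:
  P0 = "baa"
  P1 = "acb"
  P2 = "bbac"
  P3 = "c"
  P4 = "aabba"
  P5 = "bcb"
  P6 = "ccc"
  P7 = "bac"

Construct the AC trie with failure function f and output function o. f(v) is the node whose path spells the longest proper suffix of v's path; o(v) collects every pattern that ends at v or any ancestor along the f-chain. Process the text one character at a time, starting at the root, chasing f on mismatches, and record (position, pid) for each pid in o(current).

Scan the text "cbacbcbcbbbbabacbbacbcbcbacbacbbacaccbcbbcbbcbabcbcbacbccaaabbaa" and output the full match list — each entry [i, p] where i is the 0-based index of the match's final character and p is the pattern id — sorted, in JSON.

Construct AC machine:
Trie nodes:
  0='ε' goto a→4 b→1 c→10
  1='b' goto a→2 b→7 c→15
  2='ba' goto a→3 c→19
  3='baa' goto ·  [P0 ends]
  4='a' goto a→11 c→5
  5='ac' goto b→6
  6='acb' goto ·  [P1 ends]
  7='bb' goto a→8
  8='bba' goto c→9
  9='bbac' goto ·  [P2 ends]
  10='c' goto c→17  [P3 ends]
  11='aa' goto b→12
  12='aab' goto b→13
  13='aabb' goto a→14
  14='aabba' goto ·  [P4 ends]
  15='bc' goto b→16
  16='bcb' goto ·  [P5 ends]
  17='cc' goto c→18
  18='ccc' goto ·  [P6 ends]
  19='bac' goto ·  [P7 ends]

BFS fail/out derivation:
  fail(1) 'b': from fail(0)=0 chase 'b': 0 ⇒ 0;  out=∅∪out(0)=∅
  fail(4) 'a': from fail(0)=0 chase 'a': 0 ⇒ 0;  out=∅∪out(0)=∅
  fail(10) 'c': from fail(0)=0 chase 'c': 0 ⇒ 0;  out={3}∪out(0)={3}
  fail(2) 'ba': from fail(1)=0 chase 'a': 0 ⇒ 4;  out=∅∪out(4)=∅
  fail(5) 'ac': from fail(4)=0 chase 'c': 0 ⇒ 10;  out=∅∪out(10)={3}
  fail(7) 'bb': from fail(1)=0 chase 'b': 0 ⇒ 1;  out=∅∪out(1)=∅
  fail(11) 'aa': from fail(4)=0 chase 'a': 0 ⇒ 4;  out=∅∪out(4)=∅
  fail(15) 'bc': from fail(1)=0 chase 'c': 0 ⇒ 10;  out=∅∪out(10)={3}
  fail(17) 'cc': from fail(10)=0 chase 'c': 0 ⇒ 10;  out=∅∪out(10)={3}
  fail(3) 'baa': from fail(2)=4 chase 'a': 4 ⇒ 11;  out={0}∪out(11)={0}
  fail(6) 'acb': from fail(5)=10 chase 'b': 10→0 ⇒ 1;  out={1}∪out(1)={1}
  fail(8) 'bba': from fail(7)=1 chase 'a': 1 ⇒ 2;  out=∅∪out(2)=∅
  fail(12) 'aab': from fail(11)=4 chase 'b': 4→0 ⇒ 1;  out=∅∪out(1)=∅
  fail(16) 'bcb': from fail(15)=10 chase 'b': 10→0 ⇒ 1;  out={5}∪out(1)={5}
  fail(18) 'ccc': from fail(17)=10 chase 'c': 10 ⇒ 17;  out={6}∪out(17)={3,6}
  fail(19) 'bac': from fail(2)=4 chase 'c': 4 ⇒ 5;  out={7}∪out(5)={3,7}
  fail(9) 'bbac': from fail(8)=2 chase 'c': 2 ⇒ 19;  out={2}∪out(19)={2,3,7}
  fail(13) 'aabb': from fail(12)=1 chase 'b': 1 ⇒ 7;  out=∅∪out(7)=∅
  fail(14) 'aabba': from fail(13)=7 chase 'a': 7 ⇒ 8;  out={4}∪out(8)={4}

Text stream:
[0] read 'c'  n0⇒n10  ** P3@[0:0]
[1] read 'b'  n10⇒n1 (fail-walked)
[2] read 'a'  n1⇒n2
[3] read 'c'  n2⇒n19  ** P3@[3:3],P7@[1:3]
[4] read 'b'  n19⇒n6 (fail-walked)  ** P1@[2:4]
[5] read 'c'  n6⇒n15 (fail-walked)  ** P3@[5:5]
[6] read 'b'  n15⇒n16  ** P5@[4:6]
[7] read 'c'  n16⇒n15 (fail-walked)  ** P3@[7:7]
[8] read 'b'  n15⇒n16  ** P5@[6:8]
[9] read 'b'  n16⇒n7 (fail-walked)
[10] read 'b'  n7⇒n7 (fail-walked)
[11] read 'b'  n7⇒n7 (fail-walked)
[12] read 'a'  n7⇒n8
[13] read 'b'  n8⇒n1 (fail-walked)
[14] read 'a'  n1⇒n2
[15] read 'c'  n2⇒n19  ** P3@[15:15],P7@[13:15]
[16] read 'b'  n19⇒n6 (fail-walked)  ** P1@[14:16]
[17] read 'b'  n6⇒n7 (fail-walked)
[18] read 'a'  n7⇒n8
[19] read 'c'  n8⇒n9  ** P2@[16:19],P3@[19:19],P7@[17:19]
[20] read 'b'  n9⇒n6 (fail-walked)  ** P1@[18:20]
[21] read 'c'  n6⇒n15 (fail-walked)  ** P3@[21:21]
[22] read 'b'  n15⇒n16  ** P5@[20:22]
[23] read 'c'  n16⇒n15 (fail-walked)  ** P3@[23:23]
[24] read 'b'  n15⇒n16  ** P5@[22:24]
[25] read 'a'  n16⇒n2 (fail-walked)
[26] read 'c'  n2⇒n19  ** P3@[26:26],P7@[24:26]
[27] read 'b'  n19⇒n6 (fail-walked)  ** P1@[25:27]
[28] read 'a'  n6⇒n2 (fail-walked)
[29] read 'c'  n2⇒n19  ** P3@[29:29],P7@[27:29]
[30] read 'b'  n19⇒n6 (fail-walked)  ** P1@[28:30]
[31] read 'b'  n6⇒n7 (fail-walked)
[32] read 'a'  n7⇒n8
[33] read 'c'  n8⇒n9  ** P2@[30:33],P3@[33:33],P7@[31:33]
[34] read 'a'  n9⇒n4 (fail-walked)
[35] read 'c'  n4⇒n5  ** P3@[35:35]
[36] read 'c'  n5⇒n17 (fail-walked)  ** P3@[36:36]
[37] read 'b'  n17⇒n1 (fail-walked)
[38] read 'c'  n1⇒n15  ** P3@[38:38]
[39] read 'b'  n15⇒n16  ** P5@[37:39]
[40] read 'b'  n16⇒n7 (fail-walked)
[41] read 'c'  n7⇒n15 (fail-walked)  ** P3@[41:41]
[42] read 'b'  n15⇒n16  ** P5@[40:42]
[43] read 'b'  n16⇒n7 (fail-walked)
[44] read 'c'  n7⇒n15 (fail-walked)  ** P3@[44:44]
[45] read 'b'  n15⇒n16  ** P5@[43:45]
[46] read 'a'  n16⇒n2 (fail-walked)
[47] read 'b'  n2⇒n1 (fail-walked)
[48] read 'c'  n1⇒n15  ** P3@[48:48]
[49] read 'b'  n15⇒n16  ** P5@[47:49]
[50] read 'c'  n16⇒n15 (fail-walked)  ** P3@[50:50]
[51] read 'b'  n15⇒n16  ** P5@[49:51]
[52] read 'a'  n16⇒n2 (fail-walked)
[53] read 'c'  n2⇒n19  ** P3@[53:53],P7@[51:53]
[54] read 'b'  n19⇒n6 (fail-walked)  ** P1@[52:54]
[55] read 'c'  n6⇒n15 (fail-walked)  ** P3@[55:55]
[56] read 'c'  n15⇒n17 (fail-walked)  ** P3@[56:56]
[57] read 'a'  n17⇒n4 (fail-walked)
[58] read 'a'  n4⇒n11
[59] read 'a'  n11⇒n11 (fail-walked)
[60] read 'b'  n11⇒n12
[61] read 'b'  n12⇒n13
[62] read 'a'  n13⇒n14  ** P4@[58:62]
[63] read 'a'  n14⇒n3 (fail-walked)  ** P0@[61:63]

Matches: [[0,3],[3,3],[3,7],[4,1],[5,3],[6,5],[7,3],[8,5],[15,3],[15,7],[16,1],[19,2],[19,3],[19,7],[20,1],[21,3],[22,5],[23,3],[24,5],[26,3],[26,7],[27,1],[29,3],[29,7],[30,1],[33,2],[33,3],[33,7],[35,3],[36,3],[38,3],[39,5],[41,3],[42,5],[44,3],[45,5],[48,3],[49,5],[50,3],[51,5],[53,3],[53,7],[54,1],[55,3],[56,3],[62,4],[63,0]]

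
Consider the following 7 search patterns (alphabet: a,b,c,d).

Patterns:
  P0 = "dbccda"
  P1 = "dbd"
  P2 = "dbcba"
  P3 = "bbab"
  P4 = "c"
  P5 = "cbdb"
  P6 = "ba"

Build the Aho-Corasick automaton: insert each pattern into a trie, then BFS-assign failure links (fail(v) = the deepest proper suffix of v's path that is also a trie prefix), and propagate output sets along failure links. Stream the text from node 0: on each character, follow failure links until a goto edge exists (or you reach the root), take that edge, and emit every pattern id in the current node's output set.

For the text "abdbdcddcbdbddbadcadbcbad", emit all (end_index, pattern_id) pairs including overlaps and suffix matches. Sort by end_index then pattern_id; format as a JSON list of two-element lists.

Construct AC machine:
Trie nodes:
  0='ε' goto b→10 c→14 d→1
  1='d' goto b→2
  2='db' goto c→3 d→7
  3='dbc' goto b→8 c→4
  4='dbcc' goto d→5
  5='dbccd' goto a→6
  6='dbccda' goto ·  ←P0
  7='dbd' goto ·  ←P1
  8='dbcb' goto a→9
  9='dbcba' goto ·  ←P2
  10='b' goto a→18 b→11
  11='bb' goto a→12
  12='bba' goto b→13
  13='bbab' goto ·  ←P3
  14='c' goto b→15  ←P4
  15='cb' goto d→16
  16='cbd' goto b→17
  17='cbdb' goto ·  ←P5
  18='ba' goto ·  ←P6

BFS fail/out derivation:
  fail(1) 'd': from fail(0)=0 chase 'd': 0 ⇒ 0;  out=∅∪out(0)=∅
  fail(10) 'b': from fail(0)=0 chase 'b': 0 ⇒ 0;  out=∅∪out(0)=∅
  fail(14) 'c': from fail(0)=0 chase 'c': 0 ⇒ 0;  out={4}∪out(0)={4}
  fail(2) 'db': from fail(1)=0 chase 'b': 0 ⇒ 10;  out=∅∪out(10)=∅
  fail(11) 'bb': from fail(10)=0 chase 'b': 0 ⇒ 10;  out=∅∪out(10)=∅
  fail(15) 'cb': from fail(14)=0 chase 'b': 0 ⇒ 10;  out=∅∪out(10)=∅
  fail(18) 'ba': from fail(10)=0 chase 'a': 0 ⇒ 0;  out={6}∪out(0)={6}
  fail(3) 'dbc': from fail(2)=10 chase 'c': 10→0 ⇒ 14;  out=∅∪out(14)={4}
  fail(7) 'dbd': from fail(2)=10 chase 'd': 10→0 ⇒ 1;  out={1}∪out(1)={1}
  fail(12) 'bba': from fail(11)=10 chase 'a': 10 ⇒ 18;  out=∅∪out(18)={6}
  fail(16) 'cbd': from fail(15)=10 chase 'd': 10→0 ⇒ 1;  out=∅∪out(1)=∅
  fail(4) 'dbcc': from fail(3)=14 chase 'c': 14→0 ⇒ 14;  out=∅∪out(14)={4}
  fail(8) 'dbcb': from fail(3)=14 chase 'b': 14 ⇒ 15;  out=∅∪out(15)=∅
  fail(13) 'bbab': from fail(12)=18 chase 'b': 18→0 ⇒ 10;  out={3}∪out(10)={3}
  fail(17) 'cbdb': from fail(16)=1 chase 'b': 1 ⇒ 2;  out={5}∪out(2)={5}
  fail(5) 'dbccd': from fail(4)=14 chase 'd': 14→0 ⇒ 1;  out=∅∪out(1)=∅
  fail(9) 'dbcba': from fail(8)=15 chase 'a': 15→10 ⇒ 18;  out={2}∪out(18)={2,6}
  fail(6) 'dbccda': from fail(5)=1 chase 'a': 1→0 ⇒ 0;  out={0}∪out(0)={0}

Run:
[0] read 'a'  n0⇒n0
[1] read 'b'  n0⇒n10
[2] read 'd'  n10⇒n1 (via fail)
[3] read 'b'  n1⇒n2
[4] read 'd'  n2⇒n7  emit P1@[2:4]
[5] read 'c'  n7⇒n14 (via fail)  emit P4@[5:5]
[6] read 'd'  n14⇒n1 (via fail)
[7] read 'd'  n1⇒n1 (via fail)
[8] read 'c'  n1⇒n14 (via fail)  emit P4@[8:8]
[9] read 'b'  n14⇒n15
[10] read 'd'  n15⇒n16
[11] read 'b'  n16⇒n17  emit P5@[8:11]
[12] read 'd'  n17⇒n7 (via fail)  emit P1@[10:12]
[13] read 'd'  n7⇒n1 (via fail)
[14] read 'b'  n1⇒n2
[15] read 'a'  n2⇒n18 (via fail)  emit P6@[14:15]
[16] read 'd'  n18⇒n1 (via fail)
[17] read 'c'  n1⇒n14 (via fail)  emit P4@[17:17]
[18] read 'a'  n14⇒n0 (via fail)
[19] read 'd'  n0⇒n1
[20] read 'b'  n1⇒n2
[21] read 'c'  n2⇒n3  emit P4@[21:21]
[22] read 'b'  n3⇒n8
[23] read 'a'  n8⇒n9  emit P2@[19:23],P6@[22:23]
[24] read 'd'  n9⇒n1 (via fail)

All matches (sorted): [[4,1],[5,4],[8,4],[11,5],[12,1],[15,6],[17,4],[21,4],[23,2],[23,6]]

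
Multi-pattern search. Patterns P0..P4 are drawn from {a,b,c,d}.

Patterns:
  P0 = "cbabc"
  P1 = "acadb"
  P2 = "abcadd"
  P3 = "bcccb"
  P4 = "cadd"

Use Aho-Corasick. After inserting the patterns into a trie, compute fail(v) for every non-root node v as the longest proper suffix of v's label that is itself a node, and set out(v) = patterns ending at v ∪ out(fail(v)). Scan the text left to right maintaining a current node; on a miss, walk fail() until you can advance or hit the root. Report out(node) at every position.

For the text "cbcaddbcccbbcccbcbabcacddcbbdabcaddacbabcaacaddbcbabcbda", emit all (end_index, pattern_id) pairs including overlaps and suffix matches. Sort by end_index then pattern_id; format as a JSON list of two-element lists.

Build automaton:
Trie (insert patterns):
  0='ε' goto a→6 b→16 c→1
  1='c' goto a→21 b→2
  2='cb' goto a→3
  3='cba' goto b→4
  4='cbab' goto c→5
  5='cbabc' goto ·  [P0 ends]
  6='a' goto b→11 c→7
  7='ac' goto a→8
  8='aca' goto d→9
  9='acad' goto b→10
  10='acadb' goto ·  [P1 ends]
  11='ab' goto c→12
  12='abc' goto a→13
  13='abca' goto d→14
  14='abcad' goto d→15
  15='abcadd' goto ·  [P2 ends]
  16='b' goto c→17
  17='bc' goto c→18
  18='bcc' goto c→19
  19='bccc' goto b→20
  20='bcccb' goto ·  [P3 ends]
  21='ca' goto d→22
  22='cad' goto d→23
  23='cadd' goto ·  [P4 ends]

Failure links (BFS by depth):
  fail(1) 'c': from fail(0)=0 chase 'c': 0 ⇒ 0;  out=∅∪out(0)=∅
  fail(6) 'a': from fail(0)=0 chase 'a': 0 ⇒ 0;  out=∅∪out(0)=∅
  fail(16) 'b': from fail(0)=0 chase 'b': 0 ⇒ 0;  out=∅∪out(0)=∅
  fail(2) 'cb': from fail(1)=0 chase 'b': 0 ⇒ 16;  out=∅∪out(16)=∅
  fail(7) 'ac': from fail(6)=0 chase 'c': 0 ⇒ 1;  out=∅∪out(1)=∅
  fail(11) 'ab': from fail(6)=0 chase 'b': 0 ⇒ 16;  out=∅∪out(16)=∅
  fail(17) 'bc': from fail(16)=0 chase 'c': 0 ⇒ 1;  out=∅∪out(1)=∅
  fail(21) 'ca': from fail(1)=0 chase 'a': 0 ⇒ 6;  out=∅∪out(6)=∅
  fail(3) 'cba': from fail(2)=16 chase 'a': 16→0 ⇒ 6;  out=∅∪out(6)=∅
  fail(8) 'aca': from fail(7)=1 chase 'a': 1 ⇒ 21;  out=∅∪out(21)=∅
  fail(12) 'abc': from fail(11)=16 chase 'c': 16 ⇒ 17;  out=∅∪out(17)=∅
  fail(18) 'bcc': from fail(17)=1 chase 'c': 1→0 ⇒ 1;  out=∅∪out(1)=∅
  fail(22) 'cad': from fail(21)=6 chase 'd': 6→0 ⇒ 0;  out=∅∪out(0)=∅
  fail(4) 'cbab': from fail(3)=6 chase 'b': 6 ⇒ 11;  out=∅∪out(11)=∅
  fail(9) 'acad': from fail(8)=21 chase 'd': 21 ⇒ 22;  out=∅∪out(22)=∅
  fail(13) 'abca': from fail(12)=17 chase 'a': 17→1 ⇒ 21;  out=∅∪out(21)=∅
  fail(19) 'bccc': from fail(18)=1 chase 'c': 1→0 ⇒ 1;  out=∅∪out(1)=∅
  fail(23) 'cadd': from fail(22)=0 chase 'd': 0 ⇒ 0;  out={4}∪out(0)={4}
  fail(5) 'cbabc': from fail(4)=11 chase 'c': 11 ⇒ 12;  out={0}∪out(12)={0}
  fail(10) 'acadb': from fail(9)=22 chase 'b': 22→0 ⇒ 16;  out={1}∪out(16)={1}
  fail(14) 'abcad': from fail(13)=21 chase 'd': 21 ⇒ 22;  out=∅∪out(22)=∅
  fail(20) 'bcccb': from fail(19)=1 chase 'b': 1 ⇒ 2;  out={3}∪out(2)={3}
  fail(15) 'abcadd': from fail(14)=22 chase 'd': 22 ⇒ 23;  out={2}∪out(23)={2,4}

Scan:
pos 0 'c': at 1
pos 1 'b': at 2
pos 2 'c': at 17 (via fail)
pos 3 'a': at 21 (via fail)
pos 4 'd': at 22
pos 5 'd': at 23  emit P4@[2:5]
pos 6 'b': at 16 (via fail)
pos 7 'c': at 17
pos 8 'c': at 18
pos 9 'c': at 19
pos 10 'b': at 20  emit P3@[6:10]
pos 11 'b': at 16 (via fail)
pos 12 'c': at 17
pos 13 'c': at 18
pos 14 'c': at 19
pos 15 'b': at 20  emit P3@[11:15]
pos 16 'c': at 17 (via fail)
pos 17 'b': at 2 (via fail)
pos 18 'a': at 3
pos 19 'b': at 4
pos 20 'c': at 5  emit P0@[16:20]
pos 21 'a': at 13 (via fail)
pos 22 'c': at 7 (via fail)
pos 23 'd': at 0 (via fail)
pos 24 'd': at 0
pos 25 'c': at 1
pos 26 'b': at 2
pos 27 'b': at 16 (via fail)
pos 28 'd': at 0 (via fail)
pos 29 'a': at 6
pos 30 'b': at 11
pos 31 'c': at 12
pos 32 'a': at 13
pos 33 'd': at 14
pos 34 'd': at 15  emit P2@[29:34],P4@[31:34]
pos 35 'a': at 6 (via fail)
pos 36 'c': at 7
pos 37 'b': at 2 (via fail)
pos 38 'a': at 3
pos 39 'b': at 4
pos 40 'c': at 5  emit P0@[36:40]
pos 41 'a': at 13 (via fail)
pos 42 'a': at 6 (via fail)
pos 43 'c': at 7
pos 44 'a': at 8
pos 45 'd': at 9
pos 46 'd': at 23 (via fail)  emit P4@[43:46]
pos 47 'b': at 16 (via fail)
pos 48 'c': at 17
pos 49 'b': at 2 (via fail)
pos 50 'a': at 3
pos 51 'b': at 4
pos 52 'c': at 5  emit P0@[48:52]
pos 53 'b': at 2 (via fail)
pos 54 'd': at 0 (via fail)
pos 55 'a': at 6

Result: [[5,4],[10,3],[15,3],[20,0],[34,2],[34,4],[40,0],[46,4],[52,0]]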